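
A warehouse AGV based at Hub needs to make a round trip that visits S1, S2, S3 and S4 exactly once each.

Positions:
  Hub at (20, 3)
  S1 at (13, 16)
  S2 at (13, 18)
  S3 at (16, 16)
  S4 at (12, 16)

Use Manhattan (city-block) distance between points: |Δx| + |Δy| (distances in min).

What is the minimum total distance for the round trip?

There are 12 distinct closed tours to check (reversals are equivalent).
Hub - S1 - S2 - S3 - S4 - Hub: 20+2+5+4+21 = 52
Hub - S1 - S2 - S4 - S3 - Hub: 20+2+3+4+17 = 46
Hub - S1 - S3 - S2 - S4 - Hub: 20+3+5+3+21 = 52
Hub - S1 - S3 - S4 - S2 - Hub: 20+3+4+3+22 = 52
Hub - S1 - S4 - S2 - S3 - Hub: 20+1+3+5+17 = 46
Hub - S1 - S4 - S3 - S2 - Hub: 20+1+4+5+22 = 52
Hub - S2 - S1 - S3 - S4 - Hub: 22+2+3+4+21 = 52
Hub - S2 - S1 - S4 - S3 - Hub: 22+2+1+4+17 = 46
Hub - S2 - S3 - S1 - S4 - Hub: 22+5+3+1+21 = 52
Hub - S2 - S4 - S1 - S3 - Hub: 22+3+1+3+17 = 46
Hub - S3 - S1 - S2 - S4 - Hub: 17+3+2+3+21 = 46
Hub - S3 - S2 - S1 - S4 - Hub: 17+5+2+1+21 = 46
The minimum is 46.
One optimal route: Hub → S1 → S2 → S4 → S3 → Hub (or its reverse).

Minimum total distance: 46 min.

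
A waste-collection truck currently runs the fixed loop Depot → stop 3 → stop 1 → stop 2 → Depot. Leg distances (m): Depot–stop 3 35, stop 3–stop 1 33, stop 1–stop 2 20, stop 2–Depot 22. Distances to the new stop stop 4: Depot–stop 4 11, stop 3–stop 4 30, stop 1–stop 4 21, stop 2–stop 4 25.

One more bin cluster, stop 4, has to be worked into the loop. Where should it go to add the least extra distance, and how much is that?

Adding 6 m by placing stop 4 on the Depot–stop 3 leg.

Insertion cost between consecutive stops i–j is d(i,stop 4) + d(stop 4,j) − d(i,j):
  between Depot and stop 3: 11 + 30 − 35 = 6
  between stop 3 and stop 1: 30 + 21 − 33 = 18
  between stop 1 and stop 2: 21 + 25 − 20 = 26
  between stop 2 and Depot: 25 + 11 − 22 = 14
Cheapest insertion is between Depot and stop 3, adding 6.
New total = 110 + 6 = 116.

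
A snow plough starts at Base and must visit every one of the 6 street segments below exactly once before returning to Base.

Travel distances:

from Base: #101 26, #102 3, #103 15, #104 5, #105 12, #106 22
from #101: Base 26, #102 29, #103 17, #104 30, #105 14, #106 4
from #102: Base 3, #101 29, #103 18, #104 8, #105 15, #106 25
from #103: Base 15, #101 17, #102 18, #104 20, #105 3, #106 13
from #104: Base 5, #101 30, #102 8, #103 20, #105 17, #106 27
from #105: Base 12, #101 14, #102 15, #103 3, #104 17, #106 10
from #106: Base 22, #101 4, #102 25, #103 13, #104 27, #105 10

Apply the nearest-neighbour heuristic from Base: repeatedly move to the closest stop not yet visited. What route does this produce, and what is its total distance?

Base → [#102:3 / #104:5 / #105:12 / #103:15 / #106:22 / #101:26] → #102 (3)
#102 → [#104:8 / #105:15 / #103:18 / #106:25 / #101:29] → #104 (8)
#104 → [#105:17 / #103:20 / #106:27 / #101:30] → #105 (17)
#105 → [#103:3 / #106:10 / #101:14] → #103 (3)
#103 → [#106:13 / #101:17] → #106 (13)
#106 → [#101:4] → #101 (4)
Return #101→Base: 26.
Total = 3 + 8 + 17 + 3 + 13 + 4 + 26 = 74.

74 along Base → #102 → #104 → #105 → #103 → #106 → #101 → Base.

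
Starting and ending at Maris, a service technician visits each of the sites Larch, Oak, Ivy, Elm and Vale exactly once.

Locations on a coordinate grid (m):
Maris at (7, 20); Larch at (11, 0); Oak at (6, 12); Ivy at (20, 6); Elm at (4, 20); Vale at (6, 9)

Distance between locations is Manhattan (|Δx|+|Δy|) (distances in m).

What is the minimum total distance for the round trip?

Minimum total distance: 72 m.

There are 60 distinct closed tours to check (reversals are equivalent).
Maris-Larch-Oak-Ivy-Elm-Vale-Maris: 24+17+20+30+13+12 = 116
Maris-Larch-Oak-Ivy-Vale-Elm-Maris: 24+17+20+17+13+3 = 94
Maris-Larch-Oak-Elm-Ivy-Vale-Maris: 24+17+10+30+17+12 = 110
Maris-Larch-Oak-Elm-Vale-Ivy-Maris: 24+17+10+13+17+27 = 108
Maris-Larch-Oak-Vale-Ivy-Elm-Maris: 24+17+3+17+30+3 = 94
Maris-Larch-Oak-Vale-Elm-Ivy-Maris: 24+17+3+13+30+27 = 114
Maris-Larch-Ivy-Oak-Elm-Vale-Maris: 24+15+20+10+13+12 = 94
Maris-Larch-Ivy-Oak-Vale-Elm-Maris: 24+15+20+3+13+3 = 78
Maris-Larch-Ivy-Elm-Oak-Vale-Maris: 24+15+30+10+3+12 = 94
Maris-Larch-Ivy-Elm-Vale-Oak-Maris: 24+15+30+13+3+9 = 94
Maris-Larch-Ivy-Vale-Oak-Elm-Maris: 24+15+17+3+10+3 = 72
Maris-Larch-Ivy-Vale-Elm-Oak-Maris: 24+15+17+13+10+9 = 88
Maris-Larch-Elm-Oak-Ivy-Vale-Maris: 24+27+10+20+17+12 = 110
Maris-Larch-Elm-Oak-Vale-Ivy-Maris: 24+27+10+3+17+27 = 108
… (46 more)
The minimum is 72.
One optimal route: Maris → Larch → Ivy → Vale → Oak → Elm → Maris (or its reverse).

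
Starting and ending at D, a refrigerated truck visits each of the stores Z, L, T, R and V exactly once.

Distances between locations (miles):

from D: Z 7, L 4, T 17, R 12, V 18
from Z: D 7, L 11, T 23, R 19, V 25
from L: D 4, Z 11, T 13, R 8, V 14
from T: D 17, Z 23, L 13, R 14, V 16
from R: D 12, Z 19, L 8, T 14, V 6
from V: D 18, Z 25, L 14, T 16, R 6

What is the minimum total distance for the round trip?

D → Z → L → T → R → V → D: 7+11+13+14+6+18 = 69
D → Z → L → T → V → R → D: 7+11+13+16+6+12 = 65
D → Z → L → R → T → V → D: 7+11+8+14+16+18 = 74
D → Z → L → R → V → T → D: 7+11+8+6+16+17 = 65
D → Z → L → V → T → R → D: 7+11+14+16+14+12 = 74
D → Z → L → V → R → T → D: 7+11+14+6+14+17 = 69
D → Z → T → L → R → V → D: 7+23+13+8+6+18 = 75
D → Z → T → L → V → R → D: 7+23+13+14+6+12 = 75
D → Z → T → R → L → V → D: 7+23+14+8+14+18 = 84
D → Z → T → R → V → L → D: 7+23+14+6+14+4 = 68
D → Z → T → V → L → R → D: 7+23+16+14+8+12 = 80
D → Z → T → V → R → L → D: 7+23+16+6+8+4 = 64
D → Z → R → L → T → V → D: 7+19+8+13+16+18 = 81
D → Z → R → L → V → T → D: 7+19+8+14+16+17 = 81
… (46 more)
The minimum is 64.
One optimal route: D → Z → T → V → R → L → D (or its reverse).

Minimum total distance: 64 miles.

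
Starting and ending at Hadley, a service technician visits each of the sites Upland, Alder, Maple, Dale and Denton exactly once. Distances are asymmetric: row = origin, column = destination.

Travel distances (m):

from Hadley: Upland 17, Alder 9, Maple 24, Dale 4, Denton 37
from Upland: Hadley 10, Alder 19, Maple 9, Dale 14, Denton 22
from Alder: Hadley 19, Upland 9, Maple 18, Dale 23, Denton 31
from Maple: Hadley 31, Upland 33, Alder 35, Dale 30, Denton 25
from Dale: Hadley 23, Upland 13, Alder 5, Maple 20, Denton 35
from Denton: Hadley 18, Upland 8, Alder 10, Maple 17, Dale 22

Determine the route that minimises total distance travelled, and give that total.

Minimum total distance: 70 m.

Hadley→Upland→Alder→Maple→Dale→Denton→Hadley: 17+19+18+30+35+18 = 137
Hadley→Upland→Alder→Maple→Denton→Dale→Hadley: 17+19+18+25+22+23 = 124
Hadley→Upland→Alder→Dale→Maple→Denton→Hadley: 17+19+23+20+25+18 = 122
Hadley→Upland→Alder→Dale→Denton→Maple→Hadley: 17+19+23+35+17+31 = 142
Hadley→Upland→Alder→Denton→Maple→Dale→Hadley: 17+19+31+17+30+23 = 137
Hadley→Upland→Alder→Denton→Dale→Maple→Hadley: 17+19+31+22+20+31 = 140
Hadley→Upland→Maple→Alder→Dale→Denton→Hadley: 17+9+35+23+35+18 = 137
Hadley→Upland→Maple→Alder→Denton→Dale→Hadley: 17+9+35+31+22+23 = 137
Hadley→Upland→Maple→Dale→Alder→Denton→Hadley: 17+9+30+5+31+18 = 110
Hadley→Upland→Maple→Dale→Denton→Alder→Hadley: 17+9+30+35+10+19 = 120
Hadley→Upland→Maple→Denton→Alder→Dale→Hadley: 17+9+25+10+23+23 = 107
Hadley→Upland→Maple→Denton→Dale→Alder→Hadley: 17+9+25+22+5+19 = 97
Hadley→Upland→Dale→Alder→Maple→Denton→Hadley: 17+14+5+18+25+18 = 97
Hadley→Upland→Dale→Alder→Denton→Maple→Hadley: 17+14+5+31+17+31 = 115
… (106 more)
Hadley→Dale→Alder→Upland→Maple→Denton→Hadley: 4+5+9+9+25+18 = 70  ← best
The minimum is 70.
One optimal route: Hadley → Dale → Alder → Upland → Maple → Denton → Hadley.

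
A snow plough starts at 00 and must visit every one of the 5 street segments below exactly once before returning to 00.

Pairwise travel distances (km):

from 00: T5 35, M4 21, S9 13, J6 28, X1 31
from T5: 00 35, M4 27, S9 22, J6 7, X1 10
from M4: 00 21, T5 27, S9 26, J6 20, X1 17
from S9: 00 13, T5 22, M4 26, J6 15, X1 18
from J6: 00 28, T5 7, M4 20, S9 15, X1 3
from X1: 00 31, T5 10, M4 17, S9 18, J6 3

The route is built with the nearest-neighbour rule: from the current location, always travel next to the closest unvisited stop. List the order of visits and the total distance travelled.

00 → [S9:13 / M4:21 / J6:28 / X1:31 / T5:35] → S9 (13)
S9 → [J6:15 / X1:18 / T5:22 / M4:26] → J6 (15)
J6 → [X1:3 / T5:7 / M4:20] → X1 (3)
X1 → [T5:10 / M4:17] → T5 (10)
T5 → [M4:27] → M4 (27)
Return M4→00: 21.
Total = 13 + 15 + 3 + 10 + 27 + 21 = 89.

Nearest-neighbour total = 89 km; route 00 → S9 → J6 → X1 → T5 → M4 → 00.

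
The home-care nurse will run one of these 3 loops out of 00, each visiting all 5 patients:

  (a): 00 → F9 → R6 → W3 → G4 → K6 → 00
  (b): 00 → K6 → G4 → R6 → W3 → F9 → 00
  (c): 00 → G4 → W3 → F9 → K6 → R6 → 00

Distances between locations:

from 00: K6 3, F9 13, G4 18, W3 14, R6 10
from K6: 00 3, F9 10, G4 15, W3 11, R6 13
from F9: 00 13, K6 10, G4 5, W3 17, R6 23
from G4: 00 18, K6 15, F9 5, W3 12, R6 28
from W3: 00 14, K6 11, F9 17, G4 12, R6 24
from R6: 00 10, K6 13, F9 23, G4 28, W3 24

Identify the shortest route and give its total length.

(a): 13 + 23 + 24 + 12 + 15 + 3 = 90
(b): 3 + 15 + 28 + 24 + 17 + 13 = 100
(c): 18 + 12 + 17 + 10 + 13 + 10 = 80

Shortest is (c), total 80.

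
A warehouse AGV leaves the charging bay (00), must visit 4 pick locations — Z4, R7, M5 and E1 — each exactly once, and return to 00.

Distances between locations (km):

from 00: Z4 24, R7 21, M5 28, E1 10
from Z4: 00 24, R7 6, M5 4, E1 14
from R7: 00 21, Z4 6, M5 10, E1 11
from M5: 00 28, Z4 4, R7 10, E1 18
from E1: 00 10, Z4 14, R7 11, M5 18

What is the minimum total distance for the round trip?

Minimum total distance: 59 km.

00 - Z4 - R7 - M5 - E1 - 00: 24+6+10+18+10 = 68
00 - Z4 - R7 - E1 - M5 - 00: 24+6+11+18+28 = 87
00 - Z4 - M5 - R7 - E1 - 00: 24+4+10+11+10 = 59
00 - Z4 - M5 - E1 - R7 - 00: 24+4+18+11+21 = 78
00 - Z4 - E1 - R7 - M5 - 00: 24+14+11+10+28 = 87
00 - Z4 - E1 - M5 - R7 - 00: 24+14+18+10+21 = 87
00 - R7 - Z4 - M5 - E1 - 00: 21+6+4+18+10 = 59
00 - R7 - Z4 - E1 - M5 - 00: 21+6+14+18+28 = 87
00 - R7 - M5 - Z4 - E1 - 00: 21+10+4+14+10 = 59
00 - R7 - E1 - Z4 - M5 - 00: 21+11+14+4+28 = 78
00 - M5 - Z4 - R7 - E1 - 00: 28+4+6+11+10 = 59
00 - M5 - R7 - Z4 - E1 - 00: 28+10+6+14+10 = 68
The minimum is 59.
One optimal route: 00 → Z4 → M5 → R7 → E1 → 00 (or its reverse).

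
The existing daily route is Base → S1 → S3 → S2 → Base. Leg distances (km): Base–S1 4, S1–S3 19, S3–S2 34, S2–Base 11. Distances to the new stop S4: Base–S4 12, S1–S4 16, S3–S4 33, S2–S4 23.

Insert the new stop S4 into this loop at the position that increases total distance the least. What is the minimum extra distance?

Minimum extra distance: 22 km, inserting S4 between S3 and S2.

Insertion cost between consecutive stops i–j is d(i,S4) + d(S4,j) − d(i,j):
  between Base and S1: 12 + 16 − 4 = 24
  between S1 and S3: 16 + 33 − 19 = 30
  between S3 and S2: 33 + 23 − 34 = 22
  between S2 and Base: 23 + 12 − 11 = 24
Cheapest insertion is between S3 and S2, adding 22.
New total = 68 + 22 = 90.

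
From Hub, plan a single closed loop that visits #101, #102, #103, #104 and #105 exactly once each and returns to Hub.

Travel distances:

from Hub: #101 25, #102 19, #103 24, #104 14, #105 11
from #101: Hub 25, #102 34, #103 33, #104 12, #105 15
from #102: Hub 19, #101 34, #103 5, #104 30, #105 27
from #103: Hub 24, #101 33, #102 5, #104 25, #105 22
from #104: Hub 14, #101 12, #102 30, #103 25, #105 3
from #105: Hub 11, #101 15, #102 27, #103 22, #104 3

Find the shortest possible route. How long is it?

Shortest round trip = 83.

There are 60 distinct closed tours to check (reversals are equivalent).
Hub-#101-#102-#103-#104-#105-Hub: 25+34+5+25+3+11 = 103
Hub-#101-#102-#103-#105-#104-Hub: 25+34+5+22+3+14 = 103
Hub-#101-#102-#104-#103-#105-Hub: 25+34+30+25+22+11 = 147
Hub-#101-#102-#104-#105-#103-Hub: 25+34+30+3+22+24 = 138
Hub-#101-#102-#105-#103-#104-Hub: 25+34+27+22+25+14 = 147
Hub-#101-#102-#105-#104-#103-Hub: 25+34+27+3+25+24 = 138
Hub-#101-#103-#102-#104-#105-Hub: 25+33+5+30+3+11 = 107
Hub-#101-#103-#102-#105-#104-Hub: 25+33+5+27+3+14 = 107
Hub-#101-#103-#104-#102-#105-Hub: 25+33+25+30+27+11 = 151
Hub-#101-#103-#104-#105-#102-Hub: 25+33+25+3+27+19 = 132
Hub-#101-#103-#105-#102-#104-Hub: 25+33+22+27+30+14 = 151
Hub-#101-#103-#105-#104-#102-Hub: 25+33+22+3+30+19 = 132
Hub-#101-#104-#102-#103-#105-Hub: 25+12+30+5+22+11 = 105
Hub-#101-#104-#102-#105-#103-Hub: 25+12+30+27+22+24 = 140
… (46 more)
Hub-#102-#103-#101-#104-#105-Hub: 19+5+33+12+3+11 = 83  ← best
The minimum is 83.
One optimal route: Hub → #102 → #103 → #101 → #104 → #105 → Hub (or its reverse).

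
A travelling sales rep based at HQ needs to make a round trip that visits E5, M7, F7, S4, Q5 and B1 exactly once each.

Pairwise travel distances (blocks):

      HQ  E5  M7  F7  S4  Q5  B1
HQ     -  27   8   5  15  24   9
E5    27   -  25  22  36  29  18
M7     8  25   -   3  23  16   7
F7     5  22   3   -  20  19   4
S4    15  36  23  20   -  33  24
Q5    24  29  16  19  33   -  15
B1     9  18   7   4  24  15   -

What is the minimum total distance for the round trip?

Shortest round trip = 108 blocks.

There are 360 distinct closed tours to check (reversals are equivalent).
HQ-E5-M7-F7-S4-Q5-B1-HQ: 27+25+3+20+33+15+9 = 132
HQ-E5-M7-F7-S4-B1-Q5-HQ: 27+25+3+20+24+15+24 = 138
HQ-E5-M7-F7-Q5-S4-B1-HQ: 27+25+3+19+33+24+9 = 140
HQ-E5-M7-F7-Q5-B1-S4-HQ: 27+25+3+19+15+24+15 = 128
HQ-E5-M7-F7-B1-S4-Q5-HQ: 27+25+3+4+24+33+24 = 140
HQ-E5-M7-F7-B1-Q5-S4-HQ: 27+25+3+4+15+33+15 = 122
HQ-E5-M7-S4-F7-Q5-B1-HQ: 27+25+23+20+19+15+9 = 138
HQ-E5-M7-S4-F7-B1-Q5-HQ: 27+25+23+20+4+15+24 = 138
… (352 more)
HQ-F7-M7-Q5-B1-E5-S4-HQ: 5+3+16+15+18+36+15 = 108  ← best
The minimum is 108.
One optimal route: HQ → F7 → M7 → Q5 → B1 → E5 → S4 → HQ (or its reverse).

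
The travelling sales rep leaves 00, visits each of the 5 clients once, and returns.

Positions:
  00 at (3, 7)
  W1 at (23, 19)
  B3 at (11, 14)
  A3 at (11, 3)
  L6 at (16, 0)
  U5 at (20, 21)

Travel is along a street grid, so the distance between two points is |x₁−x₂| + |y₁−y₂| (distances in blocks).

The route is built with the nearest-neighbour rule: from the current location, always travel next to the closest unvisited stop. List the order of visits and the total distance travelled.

From 00: distances to unvisited — A3=12, B3=15, L6=20, U5=31, W1=32. Nearest is A3 (12).
From A3: distances to unvisited — L6=8, B3=11, U5=27, W1=28. Nearest is L6 (8).
From L6: distances to unvisited — B3=19, U5=25, W1=26. Nearest is B3 (19).
From B3: distances to unvisited — U5=16, W1=17. Nearest is U5 (16).
From U5: distances to unvisited — W1=5. Nearest is W1 (5).
Return W1→00: 32.
Total = 12 + 8 + 19 + 16 + 5 + 32 = 92.

92 blocks along 00 → A3 → L6 → B3 → U5 → W1 → 00.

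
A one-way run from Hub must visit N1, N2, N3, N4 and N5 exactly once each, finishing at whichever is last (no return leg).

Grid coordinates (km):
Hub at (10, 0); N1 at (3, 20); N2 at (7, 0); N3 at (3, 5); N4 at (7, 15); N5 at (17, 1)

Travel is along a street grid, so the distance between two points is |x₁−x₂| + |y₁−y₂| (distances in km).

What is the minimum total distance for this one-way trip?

Shortest open route: 51 km.

There are 5! = 120 possible orderings.
Hub - N1 - N2 - N3 - N4 - N5: 27+24+9+14+24 = 98
Hub - N1 - N2 - N3 - N5 - N4: 27+24+9+18+24 = 102
Hub - N1 - N2 - N4 - N3 - N5: 27+24+15+14+18 = 98
Hub - N1 - N2 - N4 - N5 - N3: 27+24+15+24+18 = 108
Hub - N1 - N2 - N5 - N3 - N4: 27+24+11+18+14 = 94
Hub - N1 - N2 - N5 - N4 - N3: 27+24+11+24+14 = 100
Hub - N1 - N3 - N2 - N4 - N5: 27+15+9+15+24 = 90
Hub - N1 - N3 - N2 - N5 - N4: 27+15+9+11+24 = 86
Hub - N1 - N3 - N4 - N2 - N5: 27+15+14+15+11 = 82
Hub - N1 - N3 - N4 - N5 - N2: 27+15+14+24+11 = 91
Hub - N1 - N3 - N5 - N2 - N4: 27+15+18+11+15 = 86
Hub - N1 - N3 - N5 - N4 - N2: 27+15+18+24+15 = 99
Hub - N1 - N4 - N2 - N3 - N5: 27+9+15+9+18 = 78
Hub - N1 - N4 - N2 - N5 - N3: 27+9+15+11+18 = 80
… (106 more)
Hub - N5 - N2 - N3 - N4 - N1: 8+11+9+14+9 = 51  ← best
The minimum is 51.
One shortest path: Hub → N5 → N2 → N3 → N4 → N1.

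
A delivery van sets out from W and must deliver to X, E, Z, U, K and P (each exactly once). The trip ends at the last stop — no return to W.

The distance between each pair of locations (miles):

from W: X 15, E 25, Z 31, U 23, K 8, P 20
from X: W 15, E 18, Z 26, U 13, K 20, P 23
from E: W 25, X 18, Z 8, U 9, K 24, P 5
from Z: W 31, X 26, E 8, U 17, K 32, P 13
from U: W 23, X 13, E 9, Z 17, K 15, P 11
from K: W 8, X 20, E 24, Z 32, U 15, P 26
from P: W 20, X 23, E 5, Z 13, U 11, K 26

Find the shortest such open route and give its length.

Minimum one-way distance = 65 miles.

There are 6! = 720 possible orderings.
W → X → E → Z → U → K → P: 15+18+8+17+15+26 = 99
W → X → E → Z → U → P → K: 15+18+8+17+11+26 = 95
W → X → E → Z → K → U → P: 15+18+8+32+15+11 = 99
W → X → E → Z → K → P → U: 15+18+8+32+26+11 = 110
W → X → E → Z → P → U → K: 15+18+8+13+11+15 = 80
W → X → E → Z → P → K → U: 15+18+8+13+26+15 = 95
W → X → E → U → Z → K → P: 15+18+9+17+32+26 = 117
W → X → E → U → Z → P → K: 15+18+9+17+13+26 = 98
… (712 more)
W → K → X → U → P → E → Z: 8+20+13+11+5+8 = 65  ← best
The minimum is 65.
One shortest path: W → K → X → U → P → E → Z.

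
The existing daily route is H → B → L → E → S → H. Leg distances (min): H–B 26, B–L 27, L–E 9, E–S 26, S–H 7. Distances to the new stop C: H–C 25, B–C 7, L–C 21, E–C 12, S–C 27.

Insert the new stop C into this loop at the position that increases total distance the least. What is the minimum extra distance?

Insertion cost between consecutive stops i–j is d(i,C) + d(C,j) − d(i,j):
  between H and B: 25 + 7 − 26 = 6
  between B and L: 7 + 21 − 27 = 1
  between L and E: 21 + 12 − 9 = 24
  between E and S: 12 + 27 − 26 = 13
  between S and H: 27 + 25 − 7 = 45
Cheapest insertion is between B and L, adding 1.
New total = 95 + 1 = 96.

+1 min — insert C between B and L.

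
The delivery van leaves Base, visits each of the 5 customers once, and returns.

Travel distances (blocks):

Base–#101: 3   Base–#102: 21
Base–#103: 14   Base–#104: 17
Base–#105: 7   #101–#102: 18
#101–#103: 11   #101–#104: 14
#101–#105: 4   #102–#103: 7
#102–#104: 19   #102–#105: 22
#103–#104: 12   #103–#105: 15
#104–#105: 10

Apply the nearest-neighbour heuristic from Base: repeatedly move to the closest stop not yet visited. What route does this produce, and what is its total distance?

From Base: distances to unvisited — #101=3, #105=7, #103=14, #104=17, #102=21. Nearest is #101 (3).
From #101: distances to unvisited — #105=4, #103=11, #104=14, #102=18. Nearest is #105 (4).
From #105: distances to unvisited — #104=10, #103=15, #102=22. Nearest is #104 (10).
From #104: distances to unvisited — #103=12, #102=19. Nearest is #103 (12).
From #103: distances to unvisited — #102=7. Nearest is #102 (7).
Return #102→Base: 21.
Total = 3 + 4 + 10 + 12 + 7 + 21 = 57.

57 blocks along Base → #101 → #105 → #104 → #103 → #102 → Base.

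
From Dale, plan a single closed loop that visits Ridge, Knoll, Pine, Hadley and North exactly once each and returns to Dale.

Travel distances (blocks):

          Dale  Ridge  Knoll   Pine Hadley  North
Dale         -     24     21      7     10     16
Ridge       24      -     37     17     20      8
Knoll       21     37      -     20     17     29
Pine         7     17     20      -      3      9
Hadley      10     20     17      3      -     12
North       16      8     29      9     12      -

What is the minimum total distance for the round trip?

Shortest round trip = 82 blocks.

With 5 stops there are 5!/2 = 60 distinct round trips (a route and its reverse cost the same).
Dale - Ridge - Knoll - Pine - Hadley - North - Dale: 24+37+20+3+12+16 = 112
Dale - Ridge - Knoll - Pine - North - Hadley - Dale: 24+37+20+9+12+10 = 112
Dale - Ridge - Knoll - Hadley - Pine - North - Dale: 24+37+17+3+9+16 = 106
Dale - Ridge - Knoll - Hadley - North - Pine - Dale: 24+37+17+12+9+7 = 106
Dale - Ridge - Knoll - North - Pine - Hadley - Dale: 24+37+29+9+3+10 = 112
Dale - Ridge - Knoll - North - Hadley - Pine - Dale: 24+37+29+12+3+7 = 112
Dale - Ridge - Pine - Knoll - Hadley - North - Dale: 24+17+20+17+12+16 = 106
Dale - Ridge - Pine - Knoll - North - Hadley - Dale: 24+17+20+29+12+10 = 112
Dale - Ridge - Pine - Hadley - Knoll - North - Dale: 24+17+3+17+29+16 = 106
Dale - Ridge - Pine - Hadley - North - Knoll - Dale: 24+17+3+12+29+21 = 106
Dale - Ridge - Pine - North - Knoll - Hadley - Dale: 24+17+9+29+17+10 = 106
Dale - Ridge - Pine - North - Hadley - Knoll - Dale: 24+17+9+12+17+21 = 100
Dale - Ridge - Hadley - Knoll - Pine - North - Dale: 24+20+17+20+9+16 = 106
Dale - Ridge - Hadley - Knoll - North - Pine - Dale: 24+20+17+29+9+7 = 106
… (46 more)
Dale - Ridge - North - Pine - Hadley - Knoll - Dale: 24+8+9+3+17+21 = 82  ← best
The minimum is 82.
One optimal route: Dale → Ridge → North → Pine → Hadley → Knoll → Dale (or its reverse).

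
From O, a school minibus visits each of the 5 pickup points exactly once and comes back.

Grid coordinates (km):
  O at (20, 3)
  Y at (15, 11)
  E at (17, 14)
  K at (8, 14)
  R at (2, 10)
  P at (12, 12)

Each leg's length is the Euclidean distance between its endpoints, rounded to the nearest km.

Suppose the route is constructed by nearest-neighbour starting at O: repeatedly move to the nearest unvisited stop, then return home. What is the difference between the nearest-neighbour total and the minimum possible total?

Excess over optimum: 2 km.

O: Y=9, E=11, P=12, K=16, R=19 ⇒ Y
Y: P=3, E=4, K=8, R=13 ⇒ P
P: K=4, E=5, R=10 ⇒ K
K: R=7, E=9 ⇒ R
R: E=16 ⇒ E
NN route O → Y → P → K → R → E → O costs 50.
Optimal: O → Y → E → P → K → R → O costs 48 (by enumerating all 60 distinct tours).
Excess = 50 − 48 = 2.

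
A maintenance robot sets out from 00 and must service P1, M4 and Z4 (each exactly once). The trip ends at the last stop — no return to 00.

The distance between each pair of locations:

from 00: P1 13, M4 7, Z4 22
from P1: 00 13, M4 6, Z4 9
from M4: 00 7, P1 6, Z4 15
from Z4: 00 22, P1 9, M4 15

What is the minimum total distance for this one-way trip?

22 — the minimum one-way total.

There are 3! = 6 possible orderings.
00 → P1 → M4 → Z4: 13+6+15 = 34
00 → P1 → Z4 → M4: 13+9+15 = 37
00 → M4 → P1 → Z4: 7+6+9 = 22
00 → M4 → Z4 → P1: 7+15+9 = 31
00 → Z4 → P1 → M4: 22+9+6 = 37
00 → Z4 → M4 → P1: 22+15+6 = 43
The minimum is 22.
One shortest path: 00 → M4 → P1 → Z4.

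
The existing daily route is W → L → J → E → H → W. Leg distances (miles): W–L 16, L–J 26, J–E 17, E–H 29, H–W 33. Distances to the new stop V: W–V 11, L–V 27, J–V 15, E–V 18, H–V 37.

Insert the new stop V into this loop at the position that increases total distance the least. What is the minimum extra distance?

Insertion cost between consecutive stops i–j is d(i,V) + d(V,j) − d(i,j):
  between W and L: 11 + 27 − 16 = 22
  between L and J: 27 + 15 − 26 = 16
  between J and E: 15 + 18 − 17 = 16
  between E and H: 18 + 37 − 29 = 26
  between H and W: 37 + 11 − 33 = 15
Cheapest insertion is between H and W, adding 15.
New total = 121 + 15 = 136.

+15 miles — insert V between H and W.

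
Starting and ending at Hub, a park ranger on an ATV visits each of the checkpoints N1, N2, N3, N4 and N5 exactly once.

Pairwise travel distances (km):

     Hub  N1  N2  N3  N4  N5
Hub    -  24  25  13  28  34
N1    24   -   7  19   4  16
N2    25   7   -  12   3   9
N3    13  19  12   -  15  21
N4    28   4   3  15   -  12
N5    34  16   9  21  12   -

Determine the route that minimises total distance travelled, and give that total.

Shortest round trip = 74 km.

With 5 stops there are 5!/2 = 60 distinct round trips (a route and its reverse cost the same).
Hub → N1 → N2 → N3 → N4 → N5 → Hub: 24+7+12+15+12+34 = 104
Hub → N1 → N2 → N3 → N5 → N4 → Hub: 24+7+12+21+12+28 = 104
Hub → N1 → N2 → N4 → N3 → N5 → Hub: 24+7+3+15+21+34 = 104
Hub → N1 → N2 → N4 → N5 → N3 → Hub: 24+7+3+12+21+13 = 80
Hub → N1 → N2 → N5 → N3 → N4 → Hub: 24+7+9+21+15+28 = 104
Hub → N1 → N2 → N5 → N4 → N3 → Hub: 24+7+9+12+15+13 = 80
Hub → N1 → N3 → N2 → N4 → N5 → Hub: 24+19+12+3+12+34 = 104
Hub → N1 → N3 → N2 → N5 → N4 → Hub: 24+19+12+9+12+28 = 104
Hub → N1 → N3 → N4 → N2 → N5 → Hub: 24+19+15+3+9+34 = 104
Hub → N1 → N3 → N4 → N5 → N2 → Hub: 24+19+15+12+9+25 = 104
Hub → N1 → N3 → N5 → N2 → N4 → Hub: 24+19+21+9+3+28 = 104
Hub → N1 → N3 → N5 → N4 → N2 → Hub: 24+19+21+12+3+25 = 104
Hub → N1 → N4 → N2 → N3 → N5 → Hub: 24+4+3+12+21+34 = 98
Hub → N1 → N4 → N2 → N5 → N3 → Hub: 24+4+3+9+21+13 = 74
… (46 more)
The minimum is 74.
One optimal route: Hub → N1 → N4 → N2 → N5 → N3 → Hub (or its reverse).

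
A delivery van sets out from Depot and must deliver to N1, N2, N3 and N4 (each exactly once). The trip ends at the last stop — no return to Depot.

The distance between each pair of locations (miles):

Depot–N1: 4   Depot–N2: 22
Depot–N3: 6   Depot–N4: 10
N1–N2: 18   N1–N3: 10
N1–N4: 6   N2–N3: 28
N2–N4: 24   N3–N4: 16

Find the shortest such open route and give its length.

Shortest open route: 46 miles.

There are 4! = 24 possible orderings.
Depot → N1 → N2 → N3 → N4: 4+18+28+16 = 66
Depot → N1 → N2 → N4 → N3: 4+18+24+16 = 62
Depot → N1 → N3 → N2 → N4: 4+10+28+24 = 66
Depot → N1 → N3 → N4 → N2: 4+10+16+24 = 54
Depot → N1 → N4 → N2 → N3: 4+6+24+28 = 62
Depot → N1 → N4 → N3 → N2: 4+6+16+28 = 54
Depot → N2 → N1 → N3 → N4: 22+18+10+16 = 66
Depot → N2 → N1 → N4 → N3: 22+18+6+16 = 62
Depot → N2 → N3 → N1 → N4: 22+28+10+6 = 66
Depot → N2 → N3 → N4 → N1: 22+28+16+6 = 72
Depot → N2 → N4 → N1 → N3: 22+24+6+10 = 62
Depot → N2 → N4 → N3 → N1: 22+24+16+10 = 72
Depot → N3 → N1 → N2 → N4: 6+10+18+24 = 58
Depot → N3 → N1 → N4 → N2: 6+10+6+24 = 46
… (10 more)
The minimum is 46.
One shortest path: Depot → N3 → N1 → N4 → N2.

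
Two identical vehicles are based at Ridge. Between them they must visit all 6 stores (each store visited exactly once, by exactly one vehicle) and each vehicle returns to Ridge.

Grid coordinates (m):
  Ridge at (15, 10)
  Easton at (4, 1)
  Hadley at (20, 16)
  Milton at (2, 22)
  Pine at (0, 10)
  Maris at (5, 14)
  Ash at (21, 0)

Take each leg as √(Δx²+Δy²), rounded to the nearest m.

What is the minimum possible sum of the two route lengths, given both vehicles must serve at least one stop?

There are 2^5 − 1 = 31 ways to divide the 6 stops into two non-empty groups. For each, the best each vehicle can do is its own shortest tour through its group:
  {Easton} + {Hadley, Milton, Pine, Maris, Ash}: 28 + 76 = 104
  {Hadley} + {Easton, Milton, Pine, Maris, Ash}: 16 + 71 = 87
  {Easton, Hadley} + {Milton, Pine, Maris, Ash}: 44 + 67 = 111
  {Milton} + {Easton, Hadley, Pine, Maris, Ash}: 36 + 68 = 104
  {Easton, Milton} + {Hadley, Pine, Maris, Ash}: 53 + 64 = 117
  {Hadley, Milton} + {Easton, Pine, Maris, Ash}: 45 + 56 = 101
  … (31 splits in total)
Best: vehicle 1 Ridge → Hadley → Ridge = 16; vehicle 2 Ridge → Maris → Milton → Pine → Easton → Ash → Ridge = 71; combined 87.

87 m — the smallest possible combined total.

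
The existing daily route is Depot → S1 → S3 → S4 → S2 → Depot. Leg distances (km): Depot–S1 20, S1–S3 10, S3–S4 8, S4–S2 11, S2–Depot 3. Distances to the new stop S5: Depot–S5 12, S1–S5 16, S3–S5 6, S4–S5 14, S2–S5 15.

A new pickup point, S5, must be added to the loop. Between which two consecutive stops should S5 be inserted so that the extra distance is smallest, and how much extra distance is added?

Adding 8 km by placing S5 on the Depot–S1 leg.

Insertion cost between consecutive stops i–j is d(i,S5) + d(S5,j) − d(i,j):
  between Depot and S1: 12 + 16 − 20 = 8
  between S1 and S3: 16 + 6 − 10 = 12
  between S3 and S4: 6 + 14 − 8 = 12
  between S4 and S2: 14 + 15 − 11 = 18
  between S2 and Depot: 15 + 12 − 3 = 24
Cheapest insertion is between Depot and S1, adding 8.
New total = 52 + 8 = 60.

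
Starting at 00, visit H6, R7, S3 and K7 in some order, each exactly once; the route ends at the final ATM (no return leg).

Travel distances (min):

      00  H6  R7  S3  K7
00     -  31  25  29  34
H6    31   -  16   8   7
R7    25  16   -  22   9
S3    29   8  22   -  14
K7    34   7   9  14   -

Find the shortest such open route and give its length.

Shortest open route: 49 min.

There are 4! = 24 possible orderings.
00 → H6 → R7 → S3 → K7: 31+16+22+14 = 83
00 → H6 → R7 → K7 → S3: 31+16+9+14 = 70
00 → H6 → S3 → R7 → K7: 31+8+22+9 = 70
00 → H6 → S3 → K7 → R7: 31+8+14+9 = 62
00 → H6 → K7 → R7 → S3: 31+7+9+22 = 69
00 → H6 → K7 → S3 → R7: 31+7+14+22 = 74
00 → R7 → H6 → S3 → K7: 25+16+8+14 = 63
00 → R7 → H6 → K7 → S3: 25+16+7+14 = 62
00 → R7 → S3 → H6 → K7: 25+22+8+7 = 62
00 → R7 → S3 → K7 → H6: 25+22+14+7 = 68
00 → R7 → K7 → H6 → S3: 25+9+7+8 = 49
00 → R7 → K7 → S3 → H6: 25+9+14+8 = 56
00 → S3 → H6 → R7 → K7: 29+8+16+9 = 62
00 → S3 → H6 → K7 → R7: 29+8+7+9 = 53
… (10 more)
The minimum is 49.
One shortest path: 00 → R7 → K7 → H6 → S3.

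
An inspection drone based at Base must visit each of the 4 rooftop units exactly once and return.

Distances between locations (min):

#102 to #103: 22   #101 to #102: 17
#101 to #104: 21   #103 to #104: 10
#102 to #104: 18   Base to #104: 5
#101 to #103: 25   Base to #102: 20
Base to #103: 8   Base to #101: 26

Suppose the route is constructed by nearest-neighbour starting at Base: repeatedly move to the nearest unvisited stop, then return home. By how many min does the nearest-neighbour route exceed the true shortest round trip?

Base: #104=5, #103=8, #102=20, #101=26 ⇒ #104
#104: #103=10, #102=18, #101=21 ⇒ #103
#103: #102=22, #101=25 ⇒ #102
#102: #101=17 ⇒ #101
NN route Base → #104 → #103 → #102 → #101 → Base costs 80.
Optimal: Base → #103 → #101 → #102 → #104 → Base costs 73 (by enumerating all 12 distinct tours).
Excess = 80 − 73 = 7.

7 min longer than the optimal tour.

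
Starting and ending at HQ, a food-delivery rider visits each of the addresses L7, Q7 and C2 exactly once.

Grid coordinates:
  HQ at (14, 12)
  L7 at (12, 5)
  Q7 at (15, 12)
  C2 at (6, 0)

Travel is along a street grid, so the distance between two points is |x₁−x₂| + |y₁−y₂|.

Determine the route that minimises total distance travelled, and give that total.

HQ→L7→Q7→C2→HQ: 9+10+21+20 = 60
HQ→L7→C2→Q7→HQ: 9+11+21+1 = 42
HQ→Q7→L7→C2→HQ: 1+10+11+20 = 42
The minimum is 42.
One optimal route: HQ → L7 → C2 → Q7 → HQ (or its reverse).

Shortest round trip = 42.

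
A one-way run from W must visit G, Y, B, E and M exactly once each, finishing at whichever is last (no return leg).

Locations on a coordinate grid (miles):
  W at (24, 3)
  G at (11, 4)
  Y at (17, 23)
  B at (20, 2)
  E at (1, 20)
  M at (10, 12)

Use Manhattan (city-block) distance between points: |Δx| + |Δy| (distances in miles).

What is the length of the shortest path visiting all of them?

Minimum one-way distance = 61 miles.

There are 5! = 120 possible orderings.
W → G → Y → B → E → M: 14+25+24+37+17 = 117
W → G → Y → B → M → E: 14+25+24+20+17 = 100
W → G → Y → E → B → M: 14+25+19+37+20 = 115
W → G → Y → E → M → B: 14+25+19+17+20 = 95
W → G → Y → M → B → E: 14+25+18+20+37 = 114
W → G → Y → M → E → B: 14+25+18+17+37 = 111
W → G → B → Y → E → M: 14+11+24+19+17 = 85
W → G → B → Y → M → E: 14+11+24+18+17 = 84
W → G → B → E → Y → M: 14+11+37+19+18 = 99
W → G → B → E → M → Y: 14+11+37+17+18 = 97
W → G → B → M → Y → E: 14+11+20+18+19 = 82
W → G → B → M → E → Y: 14+11+20+17+19 = 81
W → G → E → Y → B → M: 14+26+19+24+20 = 103
W → G → E → Y → M → B: 14+26+19+18+20 = 97
… (106 more)
W → B → G → M → E → Y: 5+11+9+17+19 = 61  ← best
The minimum is 61.
One shortest path: W → B → G → M → E → Y.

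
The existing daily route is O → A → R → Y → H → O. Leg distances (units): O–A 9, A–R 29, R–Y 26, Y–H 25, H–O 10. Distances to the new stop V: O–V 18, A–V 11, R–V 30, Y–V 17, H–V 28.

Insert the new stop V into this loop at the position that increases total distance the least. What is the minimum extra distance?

Insertion cost between consecutive stops i–j is d(i,V) + d(V,j) − d(i,j):
  between O and A: 18 + 11 − 9 = 20
  between A and R: 11 + 30 − 29 = 12
  between R and Y: 30 + 17 − 26 = 21
  between Y and H: 17 + 28 − 25 = 20
  between H and O: 28 + 18 − 10 = 36
Cheapest insertion is between A and R, adding 12.
New total = 99 + 12 = 111.

Adding 12 by placing V on the A–R leg.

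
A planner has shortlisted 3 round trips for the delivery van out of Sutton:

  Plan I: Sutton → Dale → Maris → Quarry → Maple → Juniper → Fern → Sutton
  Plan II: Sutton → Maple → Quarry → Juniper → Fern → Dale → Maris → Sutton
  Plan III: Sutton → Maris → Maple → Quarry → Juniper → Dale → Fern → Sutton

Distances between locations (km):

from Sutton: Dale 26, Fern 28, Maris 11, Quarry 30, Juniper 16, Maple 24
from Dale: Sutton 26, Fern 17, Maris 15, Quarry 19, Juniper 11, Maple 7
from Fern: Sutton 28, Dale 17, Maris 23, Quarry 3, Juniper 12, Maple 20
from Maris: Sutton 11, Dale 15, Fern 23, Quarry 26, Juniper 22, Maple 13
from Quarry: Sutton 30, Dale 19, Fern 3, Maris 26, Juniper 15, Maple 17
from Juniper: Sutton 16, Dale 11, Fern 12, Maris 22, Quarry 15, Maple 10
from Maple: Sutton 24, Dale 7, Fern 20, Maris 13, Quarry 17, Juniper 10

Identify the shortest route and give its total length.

111 km — Plan II is the shortest.

Plan I: 26 + 15 + 26 + 17 + 10 + 12 + 28 = 134
Plan II: 24 + 17 + 15 + 12 + 17 + 15 + 11 = 111
Plan III: 11 + 13 + 17 + 15 + 11 + 17 + 28 = 112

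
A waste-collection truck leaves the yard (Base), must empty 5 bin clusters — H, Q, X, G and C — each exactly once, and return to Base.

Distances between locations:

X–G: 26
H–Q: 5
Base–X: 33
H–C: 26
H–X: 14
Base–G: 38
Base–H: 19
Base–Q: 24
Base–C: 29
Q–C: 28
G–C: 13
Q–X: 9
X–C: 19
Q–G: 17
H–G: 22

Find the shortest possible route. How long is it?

Shortest round trip = 101.

With 5 stops there are 5!/2 = 60 distinct round trips (a route and its reverse cost the same).
Base → H → Q → X → G → C → Base: 19+5+9+26+13+29 = 101
Base → H → Q → X → C → G → Base: 19+5+9+19+13+38 = 103
Base → H → Q → G → X → C → Base: 19+5+17+26+19+29 = 115
Base → H → Q → G → C → X → Base: 19+5+17+13+19+33 = 106
Base → H → Q → C → X → G → Base: 19+5+28+19+26+38 = 135
Base → H → Q → C → G → X → Base: 19+5+28+13+26+33 = 124
Base → H → X → Q → G → C → Base: 19+14+9+17+13+29 = 101
Base → H → X → Q → C → G → Base: 19+14+9+28+13+38 = 121
Base → H → X → G → Q → C → Base: 19+14+26+17+28+29 = 133
Base → H → X → G → C → Q → Base: 19+14+26+13+28+24 = 124
Base → H → X → C → Q → G → Base: 19+14+19+28+17+38 = 135
Base → H → X → C → G → Q → Base: 19+14+19+13+17+24 = 106
Base → H → G → Q → X → C → Base: 19+22+17+9+19+29 = 115
Base → H → G → Q → C → X → Base: 19+22+17+28+19+33 = 138
… (46 more)
The minimum is 101.
One optimal route: Base → H → Q → X → G → C → Base (or its reverse).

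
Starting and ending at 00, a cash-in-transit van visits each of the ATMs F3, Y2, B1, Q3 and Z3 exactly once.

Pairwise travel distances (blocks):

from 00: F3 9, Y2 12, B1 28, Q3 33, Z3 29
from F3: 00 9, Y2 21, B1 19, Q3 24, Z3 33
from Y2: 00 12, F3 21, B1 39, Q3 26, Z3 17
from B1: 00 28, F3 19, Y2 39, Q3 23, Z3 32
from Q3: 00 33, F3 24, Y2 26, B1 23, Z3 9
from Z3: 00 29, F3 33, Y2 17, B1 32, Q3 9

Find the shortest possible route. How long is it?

00 - F3 - Y2 - B1 - Q3 - Z3 - 00: 9+21+39+23+9+29 = 130
00 - F3 - Y2 - B1 - Z3 - Q3 - 00: 9+21+39+32+9+33 = 143
00 - F3 - Y2 - Q3 - B1 - Z3 - 00: 9+21+26+23+32+29 = 140
00 - F3 - Y2 - Q3 - Z3 - B1 - 00: 9+21+26+9+32+28 = 125
00 - F3 - Y2 - Z3 - B1 - Q3 - 00: 9+21+17+32+23+33 = 135
00 - F3 - Y2 - Z3 - Q3 - B1 - 00: 9+21+17+9+23+28 = 107
00 - F3 - B1 - Y2 - Q3 - Z3 - 00: 9+19+39+26+9+29 = 131
00 - F3 - B1 - Y2 - Z3 - Q3 - 00: 9+19+39+17+9+33 = 126
00 - F3 - B1 - Q3 - Y2 - Z3 - 00: 9+19+23+26+17+29 = 123
00 - F3 - B1 - Q3 - Z3 - Y2 - 00: 9+19+23+9+17+12 = 89
00 - F3 - B1 - Z3 - Y2 - Q3 - 00: 9+19+32+17+26+33 = 136
00 - F3 - B1 - Z3 - Q3 - Y2 - 00: 9+19+32+9+26+12 = 107
00 - F3 - Q3 - Y2 - B1 - Z3 - 00: 9+24+26+39+32+29 = 159
00 - F3 - Q3 - Y2 - Z3 - B1 - 00: 9+24+26+17+32+28 = 136
… (46 more)
The minimum is 89.
One optimal route: 00 → F3 → B1 → Q3 → Z3 → Y2 → 00 (or its reverse).

Shortest round trip = 89 blocks.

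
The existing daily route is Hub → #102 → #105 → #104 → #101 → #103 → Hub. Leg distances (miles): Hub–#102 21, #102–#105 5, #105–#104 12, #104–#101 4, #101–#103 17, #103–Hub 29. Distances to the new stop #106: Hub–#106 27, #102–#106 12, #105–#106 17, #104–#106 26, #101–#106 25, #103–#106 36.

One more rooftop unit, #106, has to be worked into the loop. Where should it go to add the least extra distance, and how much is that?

Adding 18 miles by placing #106 on the Hub–#102 leg.

Insertion cost between consecutive stops i–j is d(i,#106) + d(#106,j) − d(i,j):
  between Hub and #102: 27 + 12 − 21 = 18
  between #102 and #105: 12 + 17 − 5 = 24
  between #105 and #104: 17 + 26 − 12 = 31
  between #104 and #101: 26 + 25 − 4 = 47
  between #101 and #103: 25 + 36 − 17 = 44
  between #103 and Hub: 36 + 27 − 29 = 34
Cheapest insertion is between Hub and #102, adding 18.
New total = 88 + 18 = 106.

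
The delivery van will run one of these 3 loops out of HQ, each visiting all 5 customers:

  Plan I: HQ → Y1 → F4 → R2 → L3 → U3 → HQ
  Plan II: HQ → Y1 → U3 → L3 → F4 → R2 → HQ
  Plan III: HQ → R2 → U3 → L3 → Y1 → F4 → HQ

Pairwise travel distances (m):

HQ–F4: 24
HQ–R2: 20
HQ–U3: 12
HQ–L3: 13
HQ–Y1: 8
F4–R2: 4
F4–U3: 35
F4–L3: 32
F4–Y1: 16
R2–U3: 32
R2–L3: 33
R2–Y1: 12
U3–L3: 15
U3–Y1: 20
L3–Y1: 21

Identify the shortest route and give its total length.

Plan I: 8 + 16 + 4 + 33 + 15 + 12 = 88
Plan II: 8 + 20 + 15 + 32 + 4 + 20 = 99
Plan III: 20 + 32 + 15 + 21 + 16 + 24 = 128

Shortest is Plan I, total 88 m.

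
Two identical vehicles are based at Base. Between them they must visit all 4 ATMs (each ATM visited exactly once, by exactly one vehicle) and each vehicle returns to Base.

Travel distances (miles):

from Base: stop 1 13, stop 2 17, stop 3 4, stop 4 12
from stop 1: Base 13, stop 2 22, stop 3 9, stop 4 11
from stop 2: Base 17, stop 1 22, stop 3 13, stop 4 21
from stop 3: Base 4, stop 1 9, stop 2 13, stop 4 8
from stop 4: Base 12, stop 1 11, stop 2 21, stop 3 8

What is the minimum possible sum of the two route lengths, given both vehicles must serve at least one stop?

There are 2^3 − 1 = 7 ways to divide the 4 stops into two non-empty groups. For each, the best each vehicle can do is its own shortest tour through its group:
  {stop 1} + {stop 2, stop 3, stop 4}: 26 + 50 = 76
  {stop 2} + {stop 1, stop 3, stop 4}: 34 + 36 = 70
  {stop 1, stop 2} + {stop 3, stop 4}: 52 + 24 = 76
  {stop 3} + {stop 1, stop 2, stop 4}: 8 + 62 = 70
  {stop 1, stop 3} + {stop 2, stop 4}: 26 + 50 = 76
  {stop 2, stop 3} + {stop 1, stop 4}: 34 + 36 = 70
  … (7 splits in total)
Best: vehicle 1 Base → stop 2 → Base = 34; vehicle 2 Base → stop 1 → stop 4 → stop 3 → Base = 36; combined 70.

Minimum combined distance: 70 miles.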